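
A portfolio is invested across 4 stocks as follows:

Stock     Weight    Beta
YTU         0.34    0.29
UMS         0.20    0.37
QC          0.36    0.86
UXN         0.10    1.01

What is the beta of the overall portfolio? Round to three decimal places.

0.583

β_P = Σ w_i β_i = 0.34×0.29 + 0.20×0.37 + 0.36×0.86 + 0.10×1.01 = 0.5832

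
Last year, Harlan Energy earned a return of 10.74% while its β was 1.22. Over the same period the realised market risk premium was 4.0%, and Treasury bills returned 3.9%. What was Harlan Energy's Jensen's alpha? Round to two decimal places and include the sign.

+1.96%

CAPM benchmark = R_f + β(R_m − R_f) = 3.9% + 1.22 × 4.0% = 8.7800%
α = actual − benchmark = 10.74% − 8.7800% = +1.96%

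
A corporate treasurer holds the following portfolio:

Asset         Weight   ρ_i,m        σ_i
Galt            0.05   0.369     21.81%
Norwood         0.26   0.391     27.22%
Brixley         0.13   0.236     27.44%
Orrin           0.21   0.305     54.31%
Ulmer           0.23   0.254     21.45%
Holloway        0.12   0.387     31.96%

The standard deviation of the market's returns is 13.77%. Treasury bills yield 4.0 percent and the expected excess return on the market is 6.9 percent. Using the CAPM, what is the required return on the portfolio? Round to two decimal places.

9.12%

β_Galt = 0.369 × 21.81% / 13.77% = 0.5845
β_Norwood = 0.391 × 27.22% / 13.77% = 0.7729
β_Brixley = 0.236 × 27.44% / 13.77% = 0.4703
β_Orrin = 0.305 × 54.31% / 13.77% = 1.2029
β_Ulmer = 0.254 × 21.45% / 13.77% = 0.3957
β_Holloway = 0.387 × 31.96% / 13.77% = 0.8982
β_P = Σ w_i β_i = 0.05×0.5845 + 0.26×0.7729 + 0.13×0.4703 + 0.21×1.2029 + 0.23×0.3957 + 0.12×0.8982 = 0.7427
E(R_P) = R_f + β_P × MRP = 4.0% + 0.7427 × 6.9% = 9.12%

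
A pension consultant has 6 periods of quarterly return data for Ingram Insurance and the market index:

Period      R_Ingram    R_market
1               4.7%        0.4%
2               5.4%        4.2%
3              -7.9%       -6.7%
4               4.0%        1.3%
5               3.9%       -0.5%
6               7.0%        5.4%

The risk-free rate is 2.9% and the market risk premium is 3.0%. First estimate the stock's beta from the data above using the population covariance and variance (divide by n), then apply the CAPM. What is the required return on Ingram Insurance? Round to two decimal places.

Mean R_i = (4.7 + 5.4 − 7.9 + 4.0 + 3.9 + 7.0) / 6 = 2.8500%
Mean R_m = (0.4 + 4.2 − 6.7 + 1.3 − 0.5 + 5.4) / 6 = 0.6833%
Σ(R_i − R̄_i)(R_m − R̄_m) = 106.8550  ⇒  Cov = 106.8550 / 6 = 17.8092
Σ(R_m − R̄_m)² = 90.9883  ⇒  Var(R_m) = 90.9883 / 6 = 15.1647
β = Cov / Var(R_m) = 17.8092 / 15.1647 = 1.1744
E(R) = R_f + β × MRP = 2.9% + 1.1744 × 3.0% = 6.42%

6.42%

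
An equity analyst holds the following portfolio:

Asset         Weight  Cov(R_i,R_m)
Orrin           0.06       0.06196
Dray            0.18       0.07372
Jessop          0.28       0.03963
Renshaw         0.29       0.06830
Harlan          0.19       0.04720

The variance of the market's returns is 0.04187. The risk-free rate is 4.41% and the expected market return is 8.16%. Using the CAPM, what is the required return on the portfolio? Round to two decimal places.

9.50%

β_Orrin = 0.06196 / 0.04187 = 1.4798
β_Dray = 0.07372 / 0.04187 = 1.7607
β_Jessop = 0.03963 / 0.04187 = 0.9465
β_Renshaw = 0.06830 / 0.04187 = 1.6312
β_Harlan = 0.04720 / 0.04187 = 1.1273
β_P = Σ w_i β_i = 0.06×1.4798 + 0.18×1.7607 + 0.28×0.9465 + 0.29×1.6312 + 0.19×1.1273 = 1.3580
MRP = 8.16% − 4.41% = 3.75%
E(R_P) = R_f + β_P × MRP = 4.41% + 1.3580 × 3.75% = 9.50%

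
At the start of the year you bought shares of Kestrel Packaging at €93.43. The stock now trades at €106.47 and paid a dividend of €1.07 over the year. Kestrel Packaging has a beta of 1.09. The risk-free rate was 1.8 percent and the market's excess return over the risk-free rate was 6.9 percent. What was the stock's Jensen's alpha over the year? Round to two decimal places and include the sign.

+5.78%

Realised HPR = (P1 + D1 − P0) / P0 = (106.47 + 1.07 − 93.43) / 93.43 = 14.11 / 93.43 = 15.1022%
CAPM required = R_f + β·MRP = 1.8% + 1.09 × 6.9% = 9.3210%
α = realised − required = 15.1022% − 9.3210% = +5.78%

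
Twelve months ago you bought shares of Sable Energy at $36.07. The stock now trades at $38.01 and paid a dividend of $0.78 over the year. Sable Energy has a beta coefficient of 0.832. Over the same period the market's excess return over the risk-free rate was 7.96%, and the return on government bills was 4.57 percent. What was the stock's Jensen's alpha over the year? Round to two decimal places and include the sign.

-3.65%

Realised HPR = (P1 + D1 − P0) / P0 = (38.01 + 0.78 − 36.07) / 36.07 = 2.72 / 36.07 = 7.5409%
CAPM required = R_f + β·MRP = 4.57% + 0.832 × 7.96% = 11.19272%
α = realised − required = 7.5409% − 11.19272% = -3.65%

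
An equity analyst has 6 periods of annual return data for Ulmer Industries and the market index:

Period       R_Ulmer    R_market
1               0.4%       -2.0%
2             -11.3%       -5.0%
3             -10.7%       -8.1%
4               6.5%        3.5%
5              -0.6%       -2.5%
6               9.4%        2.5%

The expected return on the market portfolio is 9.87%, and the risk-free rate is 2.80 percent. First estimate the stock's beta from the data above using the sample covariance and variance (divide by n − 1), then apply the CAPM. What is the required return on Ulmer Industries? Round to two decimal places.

15.78%

Mean R_i = (0.4 − 11.3 − 10.7 + 6.5 − 0.6 + 9.4) / 6 = -1.0500%
Mean R_m = (-2.0 − 5.0 − 8.1 + 3.5 − 2.5 + 2.5) / 6 = -1.9333%
Σ(R_i − R̄_i)(R_m − R̄_m) = 177.9400  ⇒  Cov = 177.9400 / 5 = 35.5880
Σ(R_m − R̄_m)² = 96.9333  ⇒  Var(R_m) = 96.9333 / 5 = 19.3867
β = Cov / Var(R_m) = 35.5880 / 19.3867 = 1.8357
MRP = 9.87% − 2.80% = 7.07%
E(R) = R_f + β × MRP = 2.80% + 1.8357 × 7.07% = 15.78%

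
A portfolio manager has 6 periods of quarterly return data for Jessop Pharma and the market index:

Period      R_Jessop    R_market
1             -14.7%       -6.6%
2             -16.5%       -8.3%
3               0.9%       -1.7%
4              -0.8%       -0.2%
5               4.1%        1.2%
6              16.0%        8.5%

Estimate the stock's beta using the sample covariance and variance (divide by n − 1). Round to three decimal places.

Mean R_i = (-14.7 − 16.5 + 0.9 − 0.8 + 4.1 + 16.0) / 6 = -1.8333%
Mean R_m = (-6.6 − 8.3 − 1.7 − 0.2 + 1.2 + 8.5) / 6 = -1.1833%
Σ(R_i − R̄_i)(R_m − R̄_m) = 360.5033  ⇒  Cov = 360.5033 / 5 = 72.1007
Σ(R_m − R̄_m)² = 180.6683  ⇒  Var(R_m) = 180.6683 / 5 = 36.1337
β = Cov / Var(R_m) = 72.1007 / 36.1337 = 1.9954

1.995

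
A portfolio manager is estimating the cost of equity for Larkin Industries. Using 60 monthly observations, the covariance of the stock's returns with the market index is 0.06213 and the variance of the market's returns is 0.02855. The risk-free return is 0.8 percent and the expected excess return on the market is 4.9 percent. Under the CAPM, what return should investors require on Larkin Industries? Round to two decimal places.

11.46%

β = Cov(R_i, R_m) / Var(R_m) = 0.06213 / 0.02855 = 2.1762
E(R) = R_f + β × MRP = 0.8% + 2.1762 × 4.9% = 11.46%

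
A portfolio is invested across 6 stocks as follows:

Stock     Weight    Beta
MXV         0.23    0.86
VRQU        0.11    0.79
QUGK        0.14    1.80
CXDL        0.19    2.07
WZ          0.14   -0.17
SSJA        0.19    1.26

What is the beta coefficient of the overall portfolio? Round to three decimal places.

1.146

β_P = Σ w_i β_i = 0.23×0.86 + 0.11×0.79 + 0.14×1.80 + 0.19×2.07 + 0.14×-0.17 + 0.19×1.26 = 1.1456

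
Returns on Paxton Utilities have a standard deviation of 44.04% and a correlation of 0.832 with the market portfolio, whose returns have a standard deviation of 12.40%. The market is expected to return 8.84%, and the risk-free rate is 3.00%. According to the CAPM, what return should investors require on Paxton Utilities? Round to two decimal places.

β = ρ × σ_i / σ_m = 0.832 × 44.04% / 12.40% = 2.9549
MRP = 8.84% − 3.00% = 5.84%
E(R) = 3.00% + 2.9549 × 5.84% = 20.26%

20.26%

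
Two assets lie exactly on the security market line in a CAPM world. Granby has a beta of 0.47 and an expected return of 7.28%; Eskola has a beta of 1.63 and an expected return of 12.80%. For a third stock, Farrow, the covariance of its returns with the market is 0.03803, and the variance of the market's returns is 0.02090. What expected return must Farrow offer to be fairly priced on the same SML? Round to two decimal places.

MRP = (12.80% − 7.28%) / (1.63 − 0.47) = 4.7586%
R_f = 7.28% − 0.47 × 4.7586% = 5.0435%
β_Farrow = Cov / Var(R_m) = 0.03803 / 0.02090 = 1.8196
E(R_Farrow) = R_f + β × MRP = 5.0435% + 1.8196 × 4.7586% = 13.70%

13.70%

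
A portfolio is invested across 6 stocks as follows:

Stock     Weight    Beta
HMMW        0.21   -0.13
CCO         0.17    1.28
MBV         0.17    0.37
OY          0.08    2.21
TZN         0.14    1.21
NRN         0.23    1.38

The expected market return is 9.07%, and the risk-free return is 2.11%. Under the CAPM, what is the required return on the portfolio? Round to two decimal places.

β_P = Σ w_i β_i = 0.21×-0.13 + 0.17×1.28 + 0.17×0.37 + 0.08×2.21 + 0.14×1.21 + 0.23×1.38 = 0.9168
MRP = 9.07% − 2.11% = 6.96%
E(R_P) = R_f + β_P × MRP = 2.11% + 0.9168 × 6.96% = 8.49%

8.49%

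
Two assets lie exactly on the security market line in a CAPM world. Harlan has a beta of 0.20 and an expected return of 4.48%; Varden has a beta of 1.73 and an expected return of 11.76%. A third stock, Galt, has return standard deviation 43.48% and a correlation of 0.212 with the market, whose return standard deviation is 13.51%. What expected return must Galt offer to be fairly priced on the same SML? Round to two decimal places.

6.77%

MRP = (11.76% − 4.48%) / (1.73 − 0.20) = 4.7582%
R_f = 4.48% − 0.20 × 4.7582% = 3.5284%
β_Galt = ρ·σ_i/σ_m = 0.212 × 43.48 / 13.51 = 0.6823
E(R_Galt) = R_f + β × MRP = 3.5284% + 0.6823 × 4.7582% = 6.77%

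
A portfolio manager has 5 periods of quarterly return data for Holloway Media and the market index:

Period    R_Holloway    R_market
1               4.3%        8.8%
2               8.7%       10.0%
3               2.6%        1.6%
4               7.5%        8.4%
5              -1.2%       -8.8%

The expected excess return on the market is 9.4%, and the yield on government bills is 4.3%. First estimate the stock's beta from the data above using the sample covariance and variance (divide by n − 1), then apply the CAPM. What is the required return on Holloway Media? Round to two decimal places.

8.66%

Mean R_i = (4.3 + 8.7 + 2.6 + 7.5 − 1.2) / 5 = 4.3800%
Mean R_m = (8.8 + 10.0 + 1.6 + 8.4 − 8.8) / 5 = 4.0000%
Σ(R_i − R̄_i)(R_m − R̄_m) = 114.9600  ⇒  Cov = 114.9600 / 4 = 28.7400
Σ(R_m − R̄_m)² = 248.0000  ⇒  Var(R_m) = 248.0000 / 4 = 62.0000
β = Cov / Var(R_m) = 28.7400 / 62.0000 = 0.4635
E(R) = R_f + β × MRP = 4.3% + 0.4635 × 9.4% = 8.66%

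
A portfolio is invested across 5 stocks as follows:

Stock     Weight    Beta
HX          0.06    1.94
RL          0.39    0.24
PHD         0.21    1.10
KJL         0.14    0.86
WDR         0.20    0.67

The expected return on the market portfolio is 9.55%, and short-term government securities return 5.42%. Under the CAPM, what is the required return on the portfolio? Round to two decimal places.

8.29%

β_P = Σ w_i β_i = 0.06×1.94 + 0.39×0.24 + 0.21×1.10 + 0.14×0.86 + 0.20×0.67 = 0.6954
MRP = 9.55% − 5.42% = 4.13%
E(R_P) = R_f + β_P × MRP = 5.42% + 0.6954 × 4.13% = 8.29%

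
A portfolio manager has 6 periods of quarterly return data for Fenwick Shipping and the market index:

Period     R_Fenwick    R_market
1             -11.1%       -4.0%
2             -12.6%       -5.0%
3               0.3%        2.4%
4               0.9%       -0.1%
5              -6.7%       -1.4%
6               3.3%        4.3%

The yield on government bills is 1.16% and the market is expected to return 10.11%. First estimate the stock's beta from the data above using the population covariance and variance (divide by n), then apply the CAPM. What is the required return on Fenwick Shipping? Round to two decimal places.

17.07%

Mean R_i = (-11.1 − 12.6 + 0.3 + 0.9 − 6.7 + 3.3) / 6 = -4.3167%
Mean R_m = (-4.0 − 5.0 + 2.4 − 0.1 − 1.4 + 4.3) / 6 = -0.6333%
Σ(R_i − R̄_i)(R_m − R̄_m) = 115.1967  ⇒  Cov = 115.1967 / 6 = 19.1995
Σ(R_m − R̄_m)² = 64.8133  ⇒  Var(R_m) = 64.8133 / 6 = 10.8022
β = Cov / Var(R_m) = 19.1995 / 10.8022 = 1.7774
MRP = 10.11% − 1.16% = 8.95%
E(R) = R_f + β × MRP = 1.16% + 1.7774 × 8.95% = 17.07%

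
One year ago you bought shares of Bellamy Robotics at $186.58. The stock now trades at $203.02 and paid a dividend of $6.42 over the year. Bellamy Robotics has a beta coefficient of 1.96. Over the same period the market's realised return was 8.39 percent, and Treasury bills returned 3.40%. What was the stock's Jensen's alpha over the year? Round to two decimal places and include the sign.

Realised HPR = (P1 + D1 − P0) / P0 = (203.02 + 6.42 − 186.58) / 186.58 = 22.86 / 186.58 = 12.2521%
MRP = 8.39% − 3.40% = 4.99%
CAPM required = R_f + β·MRP = 3.40% + 1.96 × 4.99% = 13.1804%
α = realised − required = 12.2521% − 13.1804% = -0.93%

-0.93%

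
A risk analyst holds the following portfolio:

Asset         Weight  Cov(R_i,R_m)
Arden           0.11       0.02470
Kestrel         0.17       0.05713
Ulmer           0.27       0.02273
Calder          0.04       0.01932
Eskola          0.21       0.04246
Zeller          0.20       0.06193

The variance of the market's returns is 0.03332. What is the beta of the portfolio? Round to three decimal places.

β_Arden = 0.02470 / 0.03332 = 0.7413
β_Kestrel = 0.05713 / 0.03332 = 1.7146
β_Ulmer = 0.02273 / 0.03332 = 0.6822
β_Calder = 0.01932 / 0.03332 = 0.5798
β_Eskola = 0.04246 / 0.03332 = 1.2743
β_Zeller = 0.06193 / 0.03332 = 1.8586
β_P = Σ w_i β_i = 0.11×0.7413 + 0.17×1.7146 + 0.27×0.6822 + 0.04×0.5798 + 0.21×1.2743 + 0.20×1.8586 = 1.2197

1.220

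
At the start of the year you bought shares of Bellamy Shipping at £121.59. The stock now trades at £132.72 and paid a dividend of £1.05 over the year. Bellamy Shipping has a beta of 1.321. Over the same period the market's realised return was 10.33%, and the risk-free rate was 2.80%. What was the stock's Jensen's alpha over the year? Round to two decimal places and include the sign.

-2.73%

Realised HPR = (P1 + D1 − P0) / P0 = (132.72 + 1.05 − 121.59) / 121.59 = 12.18 / 121.59 = 10.0173%
MRP = 10.33% − 2.80% = 7.53%
CAPM required = R_f + β·MRP = 2.80% + 1.321 × 7.53% = 12.74713%
α = realised − required = 10.0173% − 12.74713% = -2.73%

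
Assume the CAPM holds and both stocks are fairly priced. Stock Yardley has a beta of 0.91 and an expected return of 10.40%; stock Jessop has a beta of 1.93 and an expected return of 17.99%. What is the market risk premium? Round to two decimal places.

Both satisfy E(R) = R_f + β·MRP, so the slope of the SML is
MRP = (17.99% − 10.40%) / (1.93 − 0.91) = 7.59% / 1.02 = 7.4412%

7.44%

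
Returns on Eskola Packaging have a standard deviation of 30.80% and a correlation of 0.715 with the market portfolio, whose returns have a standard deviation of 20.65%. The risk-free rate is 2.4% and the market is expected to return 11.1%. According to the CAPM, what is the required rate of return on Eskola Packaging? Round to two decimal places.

11.68%

β = ρ × σ_i / σ_m = 0.715 × 30.80% / 20.65% = 1.0664
MRP = 11.1% − 2.4% = 8.70%
E(R) = 2.4% + 1.0664 × 8.7% = 11.68%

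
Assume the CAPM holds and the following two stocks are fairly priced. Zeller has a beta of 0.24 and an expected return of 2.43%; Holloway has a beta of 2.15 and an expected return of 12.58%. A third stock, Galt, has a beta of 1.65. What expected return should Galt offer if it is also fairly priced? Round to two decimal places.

MRP (SML slope) = (12.58% − 2.43%) / (2.15 − 0.24) = 10.15% / 1.91 = 5.3141%
R_f (intercept) = 2.43% − 0.24 × 5.3141% = 1.1546%
E(R_Galt) = R_f + β × MRP = 1.1546% + 1.65 × 5.3141% = 9.92%

9.92%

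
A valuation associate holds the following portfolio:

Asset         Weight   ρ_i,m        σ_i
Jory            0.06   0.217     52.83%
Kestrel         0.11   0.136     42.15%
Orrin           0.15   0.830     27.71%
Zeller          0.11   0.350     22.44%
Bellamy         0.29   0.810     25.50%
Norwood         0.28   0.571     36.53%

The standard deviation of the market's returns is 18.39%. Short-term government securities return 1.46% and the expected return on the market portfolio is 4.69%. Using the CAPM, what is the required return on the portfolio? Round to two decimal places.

β_Jory = 0.217 × 52.83% / 18.39% = 0.6234
β_Kestrel = 0.136 × 42.15% / 18.39% = 0.3117
β_Orrin = 0.830 × 27.71% / 18.39% = 1.2506
β_Zeller = 0.350 × 22.44% / 18.39% = 0.4271
β_Bellamy = 0.810 × 25.50% / 18.39% = 1.1232
β_Norwood = 0.571 × 36.53% / 18.39% = 1.1342
β_P = Σ w_i β_i = 0.06×0.6234 + 0.11×0.3117 + 0.15×1.2506 + 0.11×0.4271 + 0.29×1.1232 + 0.28×1.1342 = 0.9496
MRP = 4.69% − 1.46% = 3.23%
E(R_P) = R_f + β_P × MRP = 1.46% + 0.9496 × 3.23% = 4.53%

4.53%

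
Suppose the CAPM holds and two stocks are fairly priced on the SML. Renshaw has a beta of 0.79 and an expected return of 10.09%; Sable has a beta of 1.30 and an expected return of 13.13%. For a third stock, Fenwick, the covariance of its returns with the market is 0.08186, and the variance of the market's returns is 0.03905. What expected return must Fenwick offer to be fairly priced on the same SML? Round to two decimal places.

17.88%

MRP = (13.13% − 10.09%) / (1.30 − 0.79) = 5.9608%
R_f = 10.09% − 0.79 × 5.9608% = 5.3810%
β_Fenwick = Cov / Var(R_m) = 0.08186 / 0.03905 = 2.0963
E(R_Fenwick) = R_f + β × MRP = 5.3810% + 2.0963 × 5.9608% = 17.88%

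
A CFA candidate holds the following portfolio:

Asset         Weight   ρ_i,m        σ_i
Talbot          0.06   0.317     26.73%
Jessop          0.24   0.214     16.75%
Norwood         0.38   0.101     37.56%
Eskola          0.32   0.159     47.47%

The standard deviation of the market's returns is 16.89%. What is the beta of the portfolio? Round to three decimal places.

0.309

β_Talbot = 0.317 × 26.73% / 16.89% = 0.5017
β_Jessop = 0.214 × 16.75% / 16.89% = 0.2122
β_Norwood = 0.101 × 37.56% / 16.89% = 0.2246
β_Eskola = 0.159 × 47.47% / 16.89% = 0.4469
β_P = Σ w_i β_i = 0.06×0.5017 + 0.24×0.2122 + 0.38×0.2246 + 0.32×0.4469 = 0.3094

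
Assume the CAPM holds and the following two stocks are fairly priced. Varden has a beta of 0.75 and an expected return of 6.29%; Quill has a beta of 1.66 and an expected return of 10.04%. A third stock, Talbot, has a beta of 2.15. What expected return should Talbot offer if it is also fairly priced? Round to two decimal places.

12.06%

MRP (SML slope) = (10.04% − 6.29%) / (1.66 − 0.75) = 3.75% / 0.91 = 4.1209%
R_f (intercept) = 6.29% − 0.75 × 4.1209% = 3.1993%
E(R_Talbot) = R_f + β × MRP = 3.1993% + 2.15 × 4.1209% = 12.06%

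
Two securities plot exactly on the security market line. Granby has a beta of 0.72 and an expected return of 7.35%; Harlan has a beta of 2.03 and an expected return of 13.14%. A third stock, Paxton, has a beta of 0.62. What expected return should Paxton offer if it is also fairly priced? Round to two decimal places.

MRP (SML slope) = (13.14% − 7.35%) / (2.03 − 0.72) = 5.79% / 1.31 = 4.4198%
R_f (intercept) = 7.35% − 0.72 × 4.4198% = 4.1677%
E(R_Paxton) = R_f + β × MRP = 4.1677% + 0.62 × 4.4198% = 6.91%

6.91%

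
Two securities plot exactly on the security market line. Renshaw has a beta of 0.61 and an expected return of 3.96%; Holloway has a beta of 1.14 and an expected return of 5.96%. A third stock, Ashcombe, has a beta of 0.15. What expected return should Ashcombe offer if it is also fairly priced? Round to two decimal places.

MRP (SML slope) = (5.96% − 3.96%) / (1.14 − 0.61) = 2.00% / 0.53 = 3.7736%
R_f (intercept) = 3.96% − 0.61 × 3.7736% = 1.6581%
E(R_Ashcombe) = R_f + β × MRP = 1.6581% + 0.15 × 3.7736% = 2.22%

2.22%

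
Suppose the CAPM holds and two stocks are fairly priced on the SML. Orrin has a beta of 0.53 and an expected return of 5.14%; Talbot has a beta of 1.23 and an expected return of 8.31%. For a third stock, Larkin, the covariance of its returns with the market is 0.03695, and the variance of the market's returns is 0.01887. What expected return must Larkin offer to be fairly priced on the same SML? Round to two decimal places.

11.61%

MRP = (8.31% − 5.14%) / (1.23 − 0.53) = 4.5286%
R_f = 5.14% − 0.53 × 4.5286% = 2.7398%
β_Larkin = Cov / Var(R_m) = 0.03695 / 0.01887 = 1.9581
E(R_Larkin) = R_f + β × MRP = 2.7398% + 1.9581 × 4.5286% = 11.61%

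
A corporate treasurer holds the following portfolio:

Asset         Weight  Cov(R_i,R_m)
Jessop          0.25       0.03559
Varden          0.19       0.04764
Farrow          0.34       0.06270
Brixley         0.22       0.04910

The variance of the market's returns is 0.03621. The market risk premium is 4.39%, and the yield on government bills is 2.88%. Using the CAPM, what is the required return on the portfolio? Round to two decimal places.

β_Jessop = 0.03559 / 0.03621 = 0.9829
β_Varden = 0.04764 / 0.03621 = 1.3157
β_Farrow = 0.06270 / 0.03621 = 1.7316
β_Brixley = 0.04910 / 0.03621 = 1.3560
β_P = Σ w_i β_i = 0.25×0.9829 + 0.19×1.3157 + 0.34×1.7316 + 0.22×1.3560 = 1.3828
E(R_P) = R_f + β_P × MRP = 2.88% + 1.3828 × 4.39% = 8.95%

8.95%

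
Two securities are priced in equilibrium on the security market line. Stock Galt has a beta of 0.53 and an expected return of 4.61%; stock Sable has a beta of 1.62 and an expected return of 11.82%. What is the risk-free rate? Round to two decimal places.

1.10%

Both satisfy E(R) = R_f + β·MRP, so the slope of the SML is
MRP = (11.82% − 4.61%) / (1.62 − 0.53) = 7.21% / 1.09 = 6.6147%
R_f = E(R_Galt) − β_Galt·MRP = 4.61% − 0.53 × 6.6147% = 1.1042%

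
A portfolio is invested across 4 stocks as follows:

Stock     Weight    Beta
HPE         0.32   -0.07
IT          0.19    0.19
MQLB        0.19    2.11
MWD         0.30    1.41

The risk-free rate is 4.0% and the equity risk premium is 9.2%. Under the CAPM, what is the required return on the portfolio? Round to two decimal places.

β_P = Σ w_i β_i = 0.32×-0.07 + 0.19×0.19 + 0.19×2.11 + 0.30×1.41 = 0.8376
E(R_P) = R_f + β_P × MRP = 4.0% + 0.8376 × 9.2% = 11.71%

11.71%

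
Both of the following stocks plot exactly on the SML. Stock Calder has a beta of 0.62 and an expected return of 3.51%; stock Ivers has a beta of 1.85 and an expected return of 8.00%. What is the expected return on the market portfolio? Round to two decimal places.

4.90%

Both satisfy E(R) = R_f + β·MRP, so the slope of the SML is
MRP = (8.00% − 3.51%) / (1.85 − 0.62) = 4.49% / 1.23 = 3.6504%
R_f = E(R_Calder) − β_Calder·MRP = 3.51% − 0.62 × 3.6504% = 1.2468%
E(R_m) = R_f + MRP = 1.2468% + 3.6504% = 4.90%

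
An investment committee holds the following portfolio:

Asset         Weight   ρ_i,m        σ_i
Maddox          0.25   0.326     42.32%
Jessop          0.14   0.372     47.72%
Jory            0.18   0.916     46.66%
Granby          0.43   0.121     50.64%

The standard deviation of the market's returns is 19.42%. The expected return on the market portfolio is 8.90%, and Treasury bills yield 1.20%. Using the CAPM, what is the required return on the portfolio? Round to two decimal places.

β_Maddox = 0.326 × 42.32% / 19.42% = 0.7104
β_Jessop = 0.372 × 47.72% / 19.42% = 0.9141
β_Jory = 0.916 × 46.66% / 19.42% = 2.2009
β_Granby = 0.121 × 50.64% / 19.42% = 0.3155
β_P = Σ w_i β_i = 0.25×0.7104 + 0.14×0.9141 + 0.18×2.2009 + 0.43×0.3155 = 0.8374
MRP = 8.90% − 1.20% = 7.70%
E(R_P) = R_f + β_P × MRP = 1.20% + 0.8374 × 7.70% = 7.65%

7.65%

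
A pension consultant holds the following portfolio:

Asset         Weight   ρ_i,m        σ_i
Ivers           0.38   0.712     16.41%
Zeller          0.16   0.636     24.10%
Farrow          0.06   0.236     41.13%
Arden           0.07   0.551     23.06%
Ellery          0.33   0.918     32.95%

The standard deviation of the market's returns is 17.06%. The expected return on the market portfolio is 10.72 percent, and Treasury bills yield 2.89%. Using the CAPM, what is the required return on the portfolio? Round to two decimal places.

11.31%

β_Ivers = 0.712 × 16.41% / 17.06% = 0.6849
β_Zeller = 0.636 × 24.10% / 17.06% = 0.8985
β_Farrow = 0.236 × 41.13% / 17.06% = 0.5690
β_Arden = 0.551 × 23.06% / 17.06% = 0.7448
β_Ellery = 0.918 × 32.95% / 17.06% = 1.7730
β_P = Σ w_i β_i = 0.38×0.6849 + 0.16×0.8985 + 0.06×0.5690 + 0.07×0.7448 + 0.33×1.7730 = 1.0754
MRP = 10.72% − 2.89% = 7.83%
E(R_P) = R_f + β_P × MRP = 2.89% + 1.0754 × 7.83% = 11.31%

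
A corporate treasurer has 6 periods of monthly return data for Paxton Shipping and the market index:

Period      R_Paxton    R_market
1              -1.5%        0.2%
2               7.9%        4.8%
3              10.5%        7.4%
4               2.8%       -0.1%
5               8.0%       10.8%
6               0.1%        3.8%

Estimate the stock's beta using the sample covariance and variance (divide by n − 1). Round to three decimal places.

Mean R_i = (-1.5 + 7.9 + 10.5 + 2.8 + 8.0 + 0.1) / 6 = 4.6333%
Mean R_m = (0.2 + 4.8 + 7.4 − 0.1 + 10.8 + 3.8) / 6 = 4.4833%
Σ(R_i − R̄_i)(R_m − R̄_m) = 77.1833  ⇒  Cov = 77.1833 / 5 = 15.4367
Σ(R_m − R̄_m)² = 88.3283  ⇒  Var(R_m) = 88.3283 / 5 = 17.6657
β = Cov / Var(R_m) = 15.4367 / 17.6657 = 0.8738

0.874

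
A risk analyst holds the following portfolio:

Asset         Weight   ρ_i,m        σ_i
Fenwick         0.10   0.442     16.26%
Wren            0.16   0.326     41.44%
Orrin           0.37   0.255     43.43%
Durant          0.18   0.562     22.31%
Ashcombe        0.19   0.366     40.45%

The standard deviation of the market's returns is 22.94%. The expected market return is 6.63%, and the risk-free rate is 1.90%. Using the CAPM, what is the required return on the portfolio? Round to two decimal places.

4.38%

β_Fenwick = 0.442 × 16.26% / 22.94% = 0.3133
β_Wren = 0.326 × 41.44% / 22.94% = 0.5889
β_Orrin = 0.255 × 43.43% / 22.94% = 0.4828
β_Durant = 0.562 × 22.31% / 22.94% = 0.5466
β_Ashcombe = 0.366 × 40.45% / 22.94% = 0.6454
β_P = Σ w_i β_i = 0.10×0.3133 + 0.16×0.5889 + 0.37×0.4828 + 0.18×0.5466 + 0.19×0.6454 = 0.5252
MRP = 6.63% − 1.90% = 4.73%
E(R_P) = R_f + β_P × MRP = 1.90% + 0.5252 × 4.73% = 4.38%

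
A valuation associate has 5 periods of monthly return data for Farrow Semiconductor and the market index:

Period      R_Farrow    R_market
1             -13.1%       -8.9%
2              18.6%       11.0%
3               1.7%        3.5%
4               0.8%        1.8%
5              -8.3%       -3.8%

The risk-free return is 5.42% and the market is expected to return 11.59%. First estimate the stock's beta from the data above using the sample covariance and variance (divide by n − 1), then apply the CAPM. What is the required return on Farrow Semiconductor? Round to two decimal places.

Mean R_i = (-13.1 + 18.6 + 1.7 + 0.8 − 8.3) / 5 = -0.0600%
Mean R_m = (-8.9 + 11.0 + 3.5 + 1.8 − 3.8) / 5 = 0.7200%
Σ(R_i − R̄_i)(R_m − R̄_m) = 360.3360  ⇒  Cov = 360.3360 / 4 = 90.0840
Σ(R_m − R̄_m)² = 227.5480  ⇒  Var(R_m) = 227.5480 / 4 = 56.8870
β = Cov / Var(R_m) = 90.0840 / 56.8870 = 1.5836
MRP = 11.59% − 5.42% = 6.17%
E(R) = R_f + β × MRP = 5.42% + 1.5836 × 6.17% = 15.19%

15.19%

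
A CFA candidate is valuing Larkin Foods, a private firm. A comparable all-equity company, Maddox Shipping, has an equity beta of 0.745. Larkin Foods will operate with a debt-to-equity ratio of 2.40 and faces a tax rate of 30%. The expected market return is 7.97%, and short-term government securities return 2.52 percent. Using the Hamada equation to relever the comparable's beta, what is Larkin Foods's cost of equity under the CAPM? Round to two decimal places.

β_L = β_U × [1 + (1 − t)(D/E)] = 0.745 × [1 + (1 − 0.30) × 2.40]
    = 0.745 × [1 + 0.70 × 2.40] = 0.745 × 2.6800 = 1.9966
MRP = 7.97% − 2.52% = 5.45%
E(R) = R_f + β_L × MRP = 2.52% + 1.9966 × 5.45% = 13.40%

13.40%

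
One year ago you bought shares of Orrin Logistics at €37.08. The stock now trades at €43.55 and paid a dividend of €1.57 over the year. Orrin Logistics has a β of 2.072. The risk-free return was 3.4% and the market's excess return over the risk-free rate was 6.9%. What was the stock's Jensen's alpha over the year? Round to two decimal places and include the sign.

Realised HPR = (P1 + D1 − P0) / P0 = (43.55 + 1.57 − 37.08) / 37.08 = 8.04 / 37.08 = 21.6828%
CAPM required = R_f + β·MRP = 3.4% + 2.072 × 6.9% = 17.6968%
α = realised − required = 21.6828% − 17.6968% = +3.99%

+3.99%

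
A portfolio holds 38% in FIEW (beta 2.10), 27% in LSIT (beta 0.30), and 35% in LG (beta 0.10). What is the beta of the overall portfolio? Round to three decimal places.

0.914

β_P = Σ w_i β_i = 0.38×2.10 + 0.27×0.30 + 0.35×0.10 = 0.9140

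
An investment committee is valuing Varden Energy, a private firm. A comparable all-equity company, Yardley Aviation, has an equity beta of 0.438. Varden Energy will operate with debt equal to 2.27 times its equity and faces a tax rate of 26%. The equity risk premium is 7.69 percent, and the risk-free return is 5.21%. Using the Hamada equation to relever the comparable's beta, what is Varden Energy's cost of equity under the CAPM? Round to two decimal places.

β_L = β_U × [1 + (1 − t)(D/E)] = 0.438 × [1 + (1 − 0.26) × 2.27]
    = 0.438 × [1 + 0.74 × 2.27] = 0.438 × 2.6798 = 1.1738
E(R) = R_f + β_L × MRP = 5.21% + 1.1738 × 7.69% = 14.24%

14.24%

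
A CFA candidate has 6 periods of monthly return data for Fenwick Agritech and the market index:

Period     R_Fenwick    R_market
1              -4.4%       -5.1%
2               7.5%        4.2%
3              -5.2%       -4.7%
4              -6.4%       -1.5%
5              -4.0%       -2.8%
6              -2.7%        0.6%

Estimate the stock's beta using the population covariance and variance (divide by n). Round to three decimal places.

Mean R_i = (-4.4 + 7.5 − 5.2 − 6.4 − 4.0 − 2.7) / 6 = -2.5333%
Mean R_m = (-5.1 + 4.2 − 4.7 − 1.5 − 2.8 + 0.6) / 6 = -1.5500%
Σ(R_i − R̄_i)(R_m − R̄_m) = 74.0000  ⇒  Cov = 74.0000 / 6 = 12.3333
Σ(R_m − R̄_m)² = 61.7750  ⇒  Var(R_m) = 61.7750 / 6 = 10.2958
β = Cov / Var(R_m) = 12.3333 / 10.2958 = 1.1979

1.198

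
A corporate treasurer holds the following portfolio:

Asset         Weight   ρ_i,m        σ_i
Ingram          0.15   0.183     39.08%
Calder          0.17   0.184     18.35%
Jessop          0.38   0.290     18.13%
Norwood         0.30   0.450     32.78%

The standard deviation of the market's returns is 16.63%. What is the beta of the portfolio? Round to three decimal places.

β_Ingram = 0.183 × 39.08% / 16.63% = 0.4300
β_Calder = 0.184 × 18.35% / 16.63% = 0.2030
β_Jessop = 0.290 × 18.13% / 16.63% = 0.3162
β_Norwood = 0.450 × 32.78% / 16.63% = 0.8870
β_P = Σ w_i β_i = 0.15×0.4300 + 0.17×0.2030 + 0.38×0.3162 + 0.30×0.8870 = 0.4853

0.485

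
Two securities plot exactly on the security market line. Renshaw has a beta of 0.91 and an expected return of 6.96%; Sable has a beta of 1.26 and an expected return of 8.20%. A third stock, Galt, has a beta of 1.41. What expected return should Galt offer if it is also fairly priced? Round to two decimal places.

MRP (SML slope) = (8.20% − 6.96%) / (1.26 − 0.91) = 1.24% / 0.35 = 3.5429%
R_f (intercept) = 6.96% − 0.91 × 3.5429% = 3.7360%
E(R_Galt) = R_f + β × MRP = 3.7360% + 1.41 × 3.5429% = 8.73%

8.73%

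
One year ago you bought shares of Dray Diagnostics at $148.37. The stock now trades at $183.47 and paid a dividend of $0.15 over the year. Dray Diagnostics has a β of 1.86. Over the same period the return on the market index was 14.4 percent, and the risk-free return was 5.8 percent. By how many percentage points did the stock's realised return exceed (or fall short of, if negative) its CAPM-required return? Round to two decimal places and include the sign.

+1.96%

Realised HPR = (P1 + D1 − P0) / P0 = (183.47 + 0.15 − 148.37) / 148.37 = 35.25 / 148.37 = 23.7582%
MRP = 14.4% − 5.8% = 8.60%
CAPM required = R_f + β·MRP = 5.8% + 1.86 × 8.6% = 21.7960%
α = realised − required = 23.7582% − 21.7960% = +1.96%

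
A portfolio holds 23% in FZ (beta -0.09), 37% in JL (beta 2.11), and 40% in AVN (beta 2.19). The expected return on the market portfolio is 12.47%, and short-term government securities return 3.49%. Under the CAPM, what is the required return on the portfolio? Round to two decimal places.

18.18%

β_P = Σ w_i β_i = 0.23×-0.09 + 0.37×2.11 + 0.40×2.19 = 1.6360
MRP = 12.47% − 3.49% = 8.98%
E(R_P) = R_f + β_P × MRP = 3.49% + 1.6360 × 8.98% = 18.18%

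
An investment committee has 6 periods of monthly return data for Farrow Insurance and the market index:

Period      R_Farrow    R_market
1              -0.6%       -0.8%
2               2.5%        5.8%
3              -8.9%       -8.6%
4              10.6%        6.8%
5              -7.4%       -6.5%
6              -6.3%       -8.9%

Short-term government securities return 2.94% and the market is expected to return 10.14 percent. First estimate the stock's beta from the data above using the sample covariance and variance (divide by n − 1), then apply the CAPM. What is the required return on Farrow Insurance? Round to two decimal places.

Mean R_i = (-0.6 + 2.5 − 8.9 + 10.6 − 7.4 − 6.3) / 6 = -1.6833%
Mean R_m = (-0.8 + 5.8 − 8.6 + 6.8 − 6.5 − 8.9) / 6 = -2.0333%
Σ(R_i − R̄_i)(R_m − R̄_m) = 247.2333  ⇒  Cov = 247.2333 / 5 = 49.4467
Σ(R_m − R̄_m)² = 251.1333  ⇒  Var(R_m) = 251.1333 / 5 = 50.2267
β = Cov / Var(R_m) = 49.4467 / 50.2267 = 0.9845
MRP = 10.14% − 2.94% = 7.20%
E(R) = R_f + β × MRP = 2.94% + 0.9845 × 7.20% = 10.03%

10.03%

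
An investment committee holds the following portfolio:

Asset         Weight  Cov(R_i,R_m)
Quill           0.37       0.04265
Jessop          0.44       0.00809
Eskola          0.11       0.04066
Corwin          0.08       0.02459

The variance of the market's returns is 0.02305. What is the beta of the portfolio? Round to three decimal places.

1.118

β_Quill = 0.04265 / 0.02305 = 1.8503
β_Jessop = 0.00809 / 0.02305 = 0.3510
β_Eskola = 0.04066 / 0.02305 = 1.7640
β_Corwin = 0.02459 / 0.02305 = 1.0668
β_P = Σ w_i β_i = 0.37×1.8503 + 0.44×0.3510 + 0.11×1.7640 + 0.08×1.0668 = 1.1184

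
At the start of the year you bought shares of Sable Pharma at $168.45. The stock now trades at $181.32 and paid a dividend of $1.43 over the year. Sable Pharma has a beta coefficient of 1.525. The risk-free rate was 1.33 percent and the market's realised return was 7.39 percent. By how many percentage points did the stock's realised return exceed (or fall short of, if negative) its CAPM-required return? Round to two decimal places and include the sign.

Realised HPR = (P1 + D1 − P0) / P0 = (181.32 + 1.43 − 168.45) / 168.45 = 14.30 / 168.45 = 8.4892%
MRP = 7.39% − 1.33% = 6.06%
CAPM required = R_f + β·MRP = 1.33% + 1.525 × 6.06% = 10.57150%
α = realised − required = 8.4892% − 10.57150% = -2.08%

-2.08%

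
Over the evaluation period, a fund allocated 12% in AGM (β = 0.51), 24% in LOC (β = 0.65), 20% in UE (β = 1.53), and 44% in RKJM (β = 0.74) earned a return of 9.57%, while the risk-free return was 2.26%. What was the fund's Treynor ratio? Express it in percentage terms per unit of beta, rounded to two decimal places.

β_P = 0.12×0.51 + 0.24×0.65 + 0.20×1.53 + 0.44×0.74 = 0.8488
Treynor = (R_P − R_f) / β_P = (9.57% − 2.26%) / 0.8488 = 7.31% / 0.8488 = 8.61%

8.61%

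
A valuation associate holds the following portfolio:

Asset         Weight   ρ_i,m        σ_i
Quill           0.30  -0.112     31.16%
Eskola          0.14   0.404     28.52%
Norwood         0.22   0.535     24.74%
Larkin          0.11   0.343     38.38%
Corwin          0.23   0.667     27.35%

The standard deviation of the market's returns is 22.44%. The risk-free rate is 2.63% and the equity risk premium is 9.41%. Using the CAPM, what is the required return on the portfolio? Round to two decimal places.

β_Quill = -0.112 × 31.16% / 22.44% = -0.1555
β_Eskola = 0.404 × 28.52% / 22.44% = 0.5135
β_Norwood = 0.535 × 24.74% / 22.44% = 0.5898
β_Larkin = 0.343 × 38.38% / 22.44% = 0.5866
β_Corwin = 0.667 × 27.35% / 22.44% = 0.8129
β_P = Σ w_i β_i = 0.30×-0.1555 + 0.14×0.5135 + 0.22×0.5898 + 0.11×0.5866 + 0.23×0.8129 = 0.4065
E(R_P) = R_f + β_P × MRP = 2.63% + 0.4065 × 9.41% = 6.46%

6.46%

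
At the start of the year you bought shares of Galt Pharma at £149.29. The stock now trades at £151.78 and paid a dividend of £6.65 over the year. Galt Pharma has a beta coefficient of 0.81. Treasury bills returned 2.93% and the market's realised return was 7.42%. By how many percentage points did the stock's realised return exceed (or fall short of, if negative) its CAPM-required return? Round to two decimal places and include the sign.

Realised HPR = (P1 + D1 − P0) / P0 = (151.78 + 6.65 − 149.29) / 149.29 = 9.14 / 149.29 = 6.1223%
MRP = 7.42% − 2.93% = 4.49%
CAPM required = R_f + β·MRP = 2.93% + 0.81 × 4.49% = 6.5669%
α = realised − required = 6.1223% − 6.5669% = -0.44%

-0.44%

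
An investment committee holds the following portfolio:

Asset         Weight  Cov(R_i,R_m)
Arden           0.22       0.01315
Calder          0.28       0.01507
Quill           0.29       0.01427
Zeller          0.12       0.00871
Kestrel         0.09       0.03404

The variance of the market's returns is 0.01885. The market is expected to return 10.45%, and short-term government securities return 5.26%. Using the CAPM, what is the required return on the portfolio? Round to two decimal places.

β_Arden = 0.01315 / 0.01885 = 0.6976
β_Calder = 0.01507 / 0.01885 = 0.7995
β_Quill = 0.01427 / 0.01885 = 0.7570
β_Zeller = 0.00871 / 0.01885 = 0.4621
β_Kestrel = 0.03404 / 0.01885 = 1.8058
β_P = Σ w_i β_i = 0.22×0.6976 + 0.28×0.7995 + 0.29×0.7570 + 0.12×0.4621 + 0.09×1.8058 = 0.8148
MRP = 10.45% − 5.26% = 5.19%
E(R_P) = R_f + β_P × MRP = 5.26% + 0.8148 × 5.19% = 9.49%

9.49%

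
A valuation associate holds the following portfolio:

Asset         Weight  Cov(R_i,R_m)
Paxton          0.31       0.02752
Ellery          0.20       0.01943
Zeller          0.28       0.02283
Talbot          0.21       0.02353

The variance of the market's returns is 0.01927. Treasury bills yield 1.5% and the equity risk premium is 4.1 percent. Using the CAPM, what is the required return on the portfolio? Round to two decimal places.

6.55%

β_Paxton = 0.02752 / 0.01927 = 1.4281
β_Ellery = 0.01943 / 0.01927 = 1.0083
β_Zeller = 0.02283 / 0.01927 = 1.1847
β_Talbot = 0.02353 / 0.01927 = 1.2211
β_P = Σ w_i β_i = 0.31×1.4281 + 0.20×1.0083 + 0.28×1.1847 + 0.21×1.2211 = 1.2325
E(R_P) = R_f + β_P × MRP = 1.5% + 1.2325 × 4.1% = 6.55%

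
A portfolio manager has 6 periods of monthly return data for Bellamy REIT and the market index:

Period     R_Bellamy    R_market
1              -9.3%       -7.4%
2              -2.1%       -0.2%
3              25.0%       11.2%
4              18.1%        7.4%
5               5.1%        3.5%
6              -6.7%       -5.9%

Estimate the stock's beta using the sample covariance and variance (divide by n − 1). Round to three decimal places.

Mean R_i = (-9.3 − 2.1 + 25.0 + 18.1 + 5.1 − 6.7) / 6 = 5.0167%
Mean R_m = (-7.4 − 0.2 + 11.2 + 7.4 + 3.5 − 5.9) / 6 = 1.4333%
Σ(R_i − R̄_i)(R_m − R̄_m) = 497.4167  ⇒  Cov = 497.4167 / 5 = 99.4833
Σ(R_m − R̄_m)² = 269.7333  ⇒  Var(R_m) = 269.7333 / 5 = 53.9467
β = Cov / Var(R_m) = 99.4833 / 53.9467 = 1.8441

1.844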